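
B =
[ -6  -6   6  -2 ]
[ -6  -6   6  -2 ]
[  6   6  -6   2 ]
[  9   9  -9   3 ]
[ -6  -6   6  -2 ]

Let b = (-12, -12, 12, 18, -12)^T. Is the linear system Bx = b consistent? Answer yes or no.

yes

Row reduce the augmented matrix [B | b].
R2 ← R2 − R1: [0, 0, 0, 0, 0]
R3 ← R3 + R1: [0, 0, 0, 0, 0]
R4 ← R4 + (3/2)·R1: [0, 0, 0, 0, 0]
R5 ← R5 − R1: [0, 0, 0, 0, 0]
The echelon form has 1 nonzero rows, and every pivot lies in the first 4 columns, so rank(B) = rank([B|b]) = 1.
The system is consistent.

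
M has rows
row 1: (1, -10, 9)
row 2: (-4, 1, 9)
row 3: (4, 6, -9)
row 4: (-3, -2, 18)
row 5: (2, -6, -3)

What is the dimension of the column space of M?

3

Row reduce to echelon form.
R2 ← R2 + (4)·R1: [0, -39, 45]
R3 ← R3 − (4)·R1: [0, 46, -45]
R4 ← R4 + (3)·R1: [0, -32, 45]
R5 ← R5 − (2)·R1: [0, 14, -21]
R3 ← R3 + (46/39)·R2: [0, 0, 105/13]
R4 ← R4 − (32/39)·R2: [0, 0, 105/13]
R5 ← R5 + (14/39)·R2: [0, 0, -63/13]
R4 ← R4 − R3: [0, 0, 0]
R5 ← R5 + (3/5)·R3: [0, 0, 0]
Echelon form has 3 nonzero rows, so rank(M) = 3.
The column space has dimension equal to the rank: 3.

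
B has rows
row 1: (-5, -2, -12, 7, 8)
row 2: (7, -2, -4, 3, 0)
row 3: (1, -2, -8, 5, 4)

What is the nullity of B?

3

Row reduce to echelon form.
R2 ← R2 + (7/5)·R1: [0, -24/5, -104/5, 64/5, 56/5]
R3 ← R3 + (1/5)·R1: [0, -12/5, -52/5, 32/5, 28/5]
R3 ← R3 − (1/2)·R2: [0, 0, 0, 0, 0]
2 nonzero rows, so rank(B) = 2.
B has 5 columns; by rank–nullity, nullity = 5 − 2 = 3.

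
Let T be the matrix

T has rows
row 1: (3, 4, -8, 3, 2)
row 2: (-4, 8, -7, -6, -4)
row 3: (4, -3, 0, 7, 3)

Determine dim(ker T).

2

Row reduce to echelon form.
R2 ← R2 + (4/3)·R1: [0, 40/3, -53/3, -2, -4/3]
R3 ← R3 − (4/3)·R1: [0, -25/3, 32/3, 3, 1/3]
R3 ← R3 + (5/8)·R2: [0, 0, -3/8, 7/4, -1/2]
3 nonzero rows, so rank(T) = 3.
T has 5 columns; by rank–nullity, nullity = 5 − 3 = 2.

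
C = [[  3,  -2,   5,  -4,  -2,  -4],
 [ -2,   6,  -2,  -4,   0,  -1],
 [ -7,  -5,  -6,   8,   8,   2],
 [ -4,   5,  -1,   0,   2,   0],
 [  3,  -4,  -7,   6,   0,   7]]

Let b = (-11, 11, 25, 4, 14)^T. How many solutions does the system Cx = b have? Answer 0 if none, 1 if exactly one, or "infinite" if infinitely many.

Row reduce the augmented matrix [C | b].
R2 ← R2 + (2/3)·R1: [0, 14/3, 4/3, -20/3, -4/3, -11/3, 11/3]
R3 ← R3 + (7/3)·R1: [0, -29/3, 17/3, -4/3, 10/3, -22/3, -2/3]
R4 ← R4 + (4/3)·R1: [0, 7/3, 17/3, -16/3, -2/3, -16/3, -32/3]
R5 ← R5 − R1: [0, -2, -12, 10, 2, 11, 25]
R3 ← R3 + (29/14)·R2: [0, 0, 59/7, -106/7, 4/7, -209/14, 97/14]
R4 ← R4 − (1/2)·R2: [0, 0, 5, -2, 0, -7/2, -25/2]
R5 ← R5 + (3/7)·R2: [0, 0, -80/7, 50/7, 10/7, 66/7, 186/7]
R4 ← R4 − (35/59)·R3: [0, 0, 0, 412/59, -20/59, 316/59, -980/59]
R5 ← R5 + (80/59)·R3: [0, 0, 0, -790/59, 130/59, -638/59, 2122/59]
R5 ← R5 + (395/206)·R4: [0, 0, 0, 0, 160/103, -56/103, 424/103]
The echelon form has 5 nonzero rows, and every pivot lies in the first 6 columns, so rank(C) = rank([C|b]) = 5.
The system is consistent.
rank = 5 < 6 unknowns, so there are infinitely many solutions.

infinite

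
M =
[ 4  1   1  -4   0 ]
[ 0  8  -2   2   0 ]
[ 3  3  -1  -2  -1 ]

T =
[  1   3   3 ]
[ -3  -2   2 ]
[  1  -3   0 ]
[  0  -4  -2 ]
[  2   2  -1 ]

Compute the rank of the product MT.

First compute MT:
[[  2,  23,  22],
 [-26, -18,  12],
 [ -9,  12,  20]]
Now row reduce the product.
R2 ← R2 + (13)·R1: [0, 281, 298]
R3 ← R3 + (9/2)·R1: [0, 231/2, 119]
R3 ← R3 − (231/562)·R2: [0, 0, -980/281]
3 nonzero rows, so rank(MT) = 3.

3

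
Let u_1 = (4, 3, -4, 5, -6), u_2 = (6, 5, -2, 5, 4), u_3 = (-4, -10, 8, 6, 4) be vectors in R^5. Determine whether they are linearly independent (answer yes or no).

Form the matrix with these vectors as rows and row reduce.
R2 ← R2 − (3/2)·R1: [0, 1/2, 4, -5/2, 13]
R3 ← R3 + R1: [0, -7, 4, 11, -2]
R3 ← R3 + (14)·R2: [0, 0, 60, -24, 180]
3 nonzero rows, so the 3 vectors span a space of dimension 3.
Since 3 = 3, the vectors are linearly independent.

yes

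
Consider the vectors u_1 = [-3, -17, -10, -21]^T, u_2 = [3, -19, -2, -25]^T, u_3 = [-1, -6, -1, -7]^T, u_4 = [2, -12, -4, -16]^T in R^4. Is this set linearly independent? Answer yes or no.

yes

Form the matrix with these vectors as rows and row reduce.
R2 ← R2 + R1: [0, -36, -12, -46]
R3 ← R3 − (1/3)·R1: [0, -1/3, 7/3, 0]
R4 ← R4 + (2/3)·R1: [0, -70/3, -32/3, -30]
R3 ← R3 − (1/108)·R2: [0, 0, 22/9, 23/54]
R4 ← R4 − (35/54)·R2: [0, 0, -26/9, -5/27]
R4 ← R4 + (13/11)·R3: [0, 0, 0, 7/22]
4 nonzero rows, so the 4 vectors span a space of dimension 4.
Since 4 = 4, the vectors are linearly independent.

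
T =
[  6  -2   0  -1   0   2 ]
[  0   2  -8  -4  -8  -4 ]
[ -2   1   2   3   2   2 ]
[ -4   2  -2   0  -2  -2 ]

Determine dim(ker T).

Row reduce to echelon form.
R3 ← R3 + (1/3)·R1: [0, 1/3, 2, 8/3, 2, 8/3]
R4 ← R4 + (2/3)·R1: [0, 2/3, -2, -2/3, -2, -2/3]
R3 ← R3 − (1/6)·R2: [0, 0, 10/3, 10/3, 10/3, 10/3]
R4 ← R4 − (1/3)·R2: [0, 0, 2/3, 2/3, 2/3, 2/3]
R4 ← R4 − (1/5)·R3: [0, 0, 0, 0, 0, 0]
3 nonzero rows, so rank(T) = 3.
T has 6 columns; by rank–nullity, nullity = 6 − 3 = 3.

3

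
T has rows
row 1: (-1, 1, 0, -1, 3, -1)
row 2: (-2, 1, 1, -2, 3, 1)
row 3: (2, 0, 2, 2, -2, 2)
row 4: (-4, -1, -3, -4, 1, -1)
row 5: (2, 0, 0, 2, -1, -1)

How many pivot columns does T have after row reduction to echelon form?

Row reduce to echelon form.
R2 ← R2 − (2)·R1: [0, -1, 1, 0, -3, 3]
R3 ← R3 + (2)·R1: [0, 2, 2, 0, 4, 0]
R4 ← R4 − (4)·R1: [0, -5, -3, 0, -11, 3]
R5 ← R5 + (2)·R1: [0, 2, 0, 0, 5, -3]
R3 ← R3 + (2)·R2: [0, 0, 4, 0, -2, 6]
R4 ← R4 − (5)·R2: [0, 0, -8, 0, 4, -12]
R5 ← R5 + (2)·R2: [0, 0, 2, 0, -1, 3]
R4 ← R4 + (2)·R3: [0, 0, 0, 0, 0, 0]
R5 ← R5 − (1/2)·R3: [0, 0, 0, 0, 0, 0]
Echelon form has 3 nonzero rows, so rank(T) = 3.
Each nonzero row contributes one pivot column: 3 pivot columns.

3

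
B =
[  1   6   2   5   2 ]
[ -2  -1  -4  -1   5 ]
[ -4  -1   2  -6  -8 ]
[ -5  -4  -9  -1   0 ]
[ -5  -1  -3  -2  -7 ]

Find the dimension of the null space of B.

0

Row reduce to echelon form.
R2 ← R2 + (2)·R1: [0, 11, 0, 9, 9]
R3 ← R3 + (4)·R1: [0, 23, 10, 14, 0]
R4 ← R4 + (5)·R1: [0, 26, 1, 24, 10]
R5 ← R5 + (5)·R1: [0, 29, 7, 23, 3]
R3 ← R3 − (23/11)·R2: [0, 0, 10, -53/11, -207/11]
R4 ← R4 − (26/11)·R2: [0, 0, 1, 30/11, -124/11]
R5 ← R5 − (29/11)·R2: [0, 0, 7, -8/11, -228/11]
R4 ← R4 − (1/10)·R3: [0, 0, 0, 353/110, -1033/110]
R5 ← R5 − (7/10)·R3: [0, 0, 0, 291/110, -831/110]
R5 ← R5 − (291/353)·R4: [0, 0, 0, 0, 66/353]
5 nonzero rows, so rank(B) = 5.
B has 5 columns; by rank–nullity, nullity = 5 − 5 = 0.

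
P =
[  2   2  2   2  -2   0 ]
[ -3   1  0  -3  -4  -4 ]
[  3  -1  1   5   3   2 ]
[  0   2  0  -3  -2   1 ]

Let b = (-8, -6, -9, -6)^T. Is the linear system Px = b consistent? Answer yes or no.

Row reduce the augmented matrix [P | b].
R2 ← R2 + (3/2)·R1: [0, 4, 3, 0, -7, -4, -18]
R3 ← R3 − (3/2)·R1: [0, -4, -2, 2, 6, 2, 3]
R3 ← R3 + R2: [0, 0, 1, 2, -1, -2, -15]
R4 ← R4 − (1/2)·R2: [0, 0, -3/2, -3, 3/2, 3, 3]
R4 ← R4 + (3/2)·R3: [0, 0, 0, 0, 0, 0, -39/2]
The echelon form has 4 nonzero rows; the last pivot sits in the augmented column, so rank(P) = 3 but rank([P|b]) = 4.
Since the ranks differ, the system is inconsistent.

no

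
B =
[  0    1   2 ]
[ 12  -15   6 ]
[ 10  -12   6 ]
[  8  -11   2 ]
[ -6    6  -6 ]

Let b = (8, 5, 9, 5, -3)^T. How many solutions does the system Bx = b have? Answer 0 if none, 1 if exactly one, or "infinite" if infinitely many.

0

Row reduce the augmented matrix [B | b].
Swap R1 ↔ R2
R3 ← R3 − (5/6)·R1: [0, 1/2, 1, 29/6]
R4 ← R4 − (2/3)·R1: [0, -1, -2, 5/3]
R5 ← R5 + (1/2)·R1: [0, -3/2, -3, -1/2]
R3 ← R3 − (1/2)·R2: [0, 0, 0, 5/6]
R4 ← R4 + R2: [0, 0, 0, 29/3]
R5 ← R5 + (3/2)·R2: [0, 0, 0, 23/2]
R4 ← R4 − (58/5)·R3: [0, 0, 0, 0]
R5 ← R5 − (69/5)·R3: [0, 0, 0, 0]
The echelon form has 3 nonzero rows; the last pivot sits in the augmented column, so rank(B) = 2 but rank([B|b]) = 3.
Since the ranks differ, the system is inconsistent.
It has no solutions.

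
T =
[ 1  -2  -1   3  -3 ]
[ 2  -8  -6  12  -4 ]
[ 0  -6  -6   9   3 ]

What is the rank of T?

2

Row reduce to echelon form.
R2 ← R2 − (2)·R1: [0, -4, -4, 6, 2]
R3 ← R3 − (3/2)·R2: [0, 0, 0, 0, 0]
Echelon form has 2 nonzero rows, so rank(T) = 2.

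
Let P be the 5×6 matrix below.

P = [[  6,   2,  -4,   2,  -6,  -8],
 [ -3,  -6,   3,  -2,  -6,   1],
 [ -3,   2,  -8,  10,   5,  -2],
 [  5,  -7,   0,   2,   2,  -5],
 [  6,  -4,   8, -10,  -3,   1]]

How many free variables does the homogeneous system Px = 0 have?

1

Row reduce to echelon form.
R2 ← R2 + (1/2)·R1: [0, -5, 1, -1, -9, -3]
R3 ← R3 + (1/2)·R1: [0, 3, -10, 11, 2, -6]
R4 ← R4 − (5/6)·R1: [0, -26/3, 10/3, 1/3, 7, 5/3]
R5 ← R5 − R1: [0, -6, 12, -12, 3, 9]
R3 ← R3 + (3/5)·R2: [0, 0, -47/5, 52/5, -17/5, -39/5]
R4 ← R4 − (26/15)·R2: [0, 0, 8/5, 31/15, 113/5, 103/15]
R5 ← R5 − (6/5)·R2: [0, 0, 54/5, -54/5, 69/5, 63/5]
R4 ← R4 + (8/47)·R3: [0, 0, 0, 541/141, 1035/47, 781/141]
R5 ← R5 + (54/47)·R3: [0, 0, 0, 54/47, 465/47, 171/47]
R5 ← R5 − (162/541)·R4: [0, 0, 0, 0, 1785/541, 1071/541]
5 nonzero rows, so rank(P) = 5.
P has 6 columns; by rank–nullity, nullity = 6 − 5 = 1.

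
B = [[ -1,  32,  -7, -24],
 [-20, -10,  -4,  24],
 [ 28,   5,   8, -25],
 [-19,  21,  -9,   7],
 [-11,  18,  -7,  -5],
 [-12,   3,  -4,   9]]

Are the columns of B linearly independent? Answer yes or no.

Row reduce B to echelon form.
R2 ← R2 − (20)·R1: [0, -650, 136, 504]
R3 ← R3 + (28)·R1: [0, 901, -188, -697]
R4 ← R4 − (19)·R1: [0, -587, 124, 463]
R5 ← R5 − (11)·R1: [0, -334, 70, 259]
R6 ← R6 − (12)·R1: [0, -381, 80, 297]
R3 ← R3 + (901/650)·R2: [0, 0, 168/325, 527/325]
R4 ← R4 − (587/650)·R2: [0, 0, 384/325, 2551/325]
R5 ← R5 − (167/325)·R2: [0, 0, 38/325, 7/325]
R6 ← R6 − (381/650)·R2: [0, 0, 92/325, 513/325]
R4 ← R4 − (16/7)·R3: [0, 0, 0, 29/7]
R5 ← R5 − (19/84)·R3: [0, 0, 0, -29/84]
R6 ← R6 − (23/42)·R3: [0, 0, 0, 29/42]
R5 ← R5 + (1/12)·R4: [0, 0, 0, 0]
R6 ← R6 − (1/6)·R4: [0, 0, 0, 0]
4 pivots among 4 columns.
Every column is a pivot column, so the columns are linearly independent.

yes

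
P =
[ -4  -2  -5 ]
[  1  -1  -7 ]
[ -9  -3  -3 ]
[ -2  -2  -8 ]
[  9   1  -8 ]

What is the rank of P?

2

Row reduce to echelon form.
R2 ← R2 + (1/4)·R1: [0, -3/2, -33/4]
R3 ← R3 − (9/4)·R1: [0, 3/2, 33/4]
R4 ← R4 − (1/2)·R1: [0, -1, -11/2]
R5 ← R5 + (9/4)·R1: [0, -7/2, -77/4]
R3 ← R3 + R2: [0, 0, 0]
R4 ← R4 − (2/3)·R2: [0, 0, 0]
R5 ← R5 − (7/3)·R2: [0, 0, 0]
Echelon form has 2 nonzero rows, so rank(P) = 2.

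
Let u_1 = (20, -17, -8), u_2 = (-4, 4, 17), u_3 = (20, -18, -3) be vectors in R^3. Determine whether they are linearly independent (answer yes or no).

Form the matrix with these vectors as rows and row reduce.
R2 ← R2 + (1/5)·R1: [0, 3/5, 77/5]
R3 ← R3 − R1: [0, -1, 5]
R3 ← R3 + (5/3)·R2: [0, 0, 92/3]
3 nonzero rows, so the 3 vectors span a space of dimension 3.
Since 3 = 3, the vectors are linearly independent.

yes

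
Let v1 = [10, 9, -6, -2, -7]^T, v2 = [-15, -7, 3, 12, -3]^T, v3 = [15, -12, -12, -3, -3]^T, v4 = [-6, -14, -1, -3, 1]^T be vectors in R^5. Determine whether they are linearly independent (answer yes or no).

yes

Form the matrix with these vectors as rows and row reduce.
R2 ← R2 + (3/2)·R1: [0, 13/2, -6, 9, -27/2]
R3 ← R3 − (3/2)·R1: [0, -51/2, -3, 0, 15/2]
R4 ← R4 + (3/5)·R1: [0, -43/5, -23/5, -21/5, -16/5]
R3 ← R3 + (51/13)·R2: [0, 0, -345/13, 459/13, -591/13]
R4 ← R4 + (86/65)·R2: [0, 0, -163/13, 501/65, -1369/65]
R4 ← R4 − (163/345)·R3: [0, 0, 0, -1032/115, 48/115]
4 nonzero rows, so the 4 vectors span a space of dimension 4.
Since 4 = 4, the vectors are linearly independent.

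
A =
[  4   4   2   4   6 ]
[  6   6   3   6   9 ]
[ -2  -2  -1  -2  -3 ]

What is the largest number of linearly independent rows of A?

Row reduce to echelon form.
R2 ← R2 − (3/2)·R1: [0, 0, 0, 0, 0]
R3 ← R3 + (1/2)·R1: [0, 0, 0, 0, 0]
Echelon form has 1 nonzero row, so rank(A) = 1.
The rank gives the maximum number of linearly independent rows: 1.

1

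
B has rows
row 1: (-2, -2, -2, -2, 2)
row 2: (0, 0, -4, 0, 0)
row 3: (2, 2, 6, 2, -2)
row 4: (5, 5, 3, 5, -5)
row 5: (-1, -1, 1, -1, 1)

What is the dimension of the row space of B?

Row reduce to echelon form.
R3 ← R3 + R1: [0, 0, 4, 0, 0]
R4 ← R4 + (5/2)·R1: [0, 0, -2, 0, 0]
R5 ← R5 − (1/2)·R1: [0, 0, 2, 0, 0]
R3 ← R3 + R2: [0, 0, 0, 0, 0]
R4 ← R4 − (1/2)·R2: [0, 0, 0, 0, 0]
R5 ← R5 + (1/2)·R2: [0, 0, 0, 0, 0]
Echelon form has 2 nonzero rows, so rank(B) = 2.
The row space has dimension equal to the rank: 2.

2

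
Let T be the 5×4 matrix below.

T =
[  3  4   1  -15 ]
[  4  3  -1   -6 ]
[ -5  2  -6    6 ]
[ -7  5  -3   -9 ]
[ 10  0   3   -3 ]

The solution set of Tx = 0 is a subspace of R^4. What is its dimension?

Row reduce to echelon form.
R2 ← R2 − (4/3)·R1: [0, -7/3, -7/3, 14]
R3 ← R3 + (5/3)·R1: [0, 26/3, -13/3, -19]
R4 ← R4 + (7/3)·R1: [0, 43/3, -2/3, -44]
R5 ← R5 − (10/3)·R1: [0, -40/3, -1/3, 47]
R3 ← R3 + (26/7)·R2: [0, 0, -13, 33]
R4 ← R4 + (43/7)·R2: [0, 0, -15, 42]
R5 ← R5 − (40/7)·R2: [0, 0, 13, -33]
R4 ← R4 − (15/13)·R3: [0, 0, 0, 51/13]
R5 ← R5 + R3: [0, 0, 0, 0]
4 nonzero rows, so rank(T) = 4.
T has 4 columns; by rank–nullity, nullity = 4 − 4 = 0.

0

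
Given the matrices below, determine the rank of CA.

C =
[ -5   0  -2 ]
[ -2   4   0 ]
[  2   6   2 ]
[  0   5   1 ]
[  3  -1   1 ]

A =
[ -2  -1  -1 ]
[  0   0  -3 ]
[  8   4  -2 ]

2

First compute CA:
[[ -6,  -3,   9],
 [  4,   2, -10],
 [ 12,   6, -24],
 [  8,   4, -17],
 [  2,   1,  -2]]
Now row reduce the product.
R2 ← R2 + (2/3)·R1: [0, 0, -4]
R3 ← R3 + (2)·R1: [0, 0, -6]
R4 ← R4 + (4/3)·R1: [0, 0, -5]
R5 ← R5 + (1/3)·R1: [0, 0, 1]
R3 ← R3 − (3/2)·R2: [0, 0, 0]
R4 ← R4 − (5/4)·R2: [0, 0, 0]
R5 ← R5 + (1/4)·R2: [0, 0, 0]
2 nonzero rows, so rank(CA) = 2.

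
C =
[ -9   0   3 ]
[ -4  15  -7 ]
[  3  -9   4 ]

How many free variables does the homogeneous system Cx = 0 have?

Row reduce to echelon form.
R2 ← R2 − (4/9)·R1: [0, 15, -25/3]
R3 ← R3 + (1/3)·R1: [0, -9, 5]
R3 ← R3 + (3/5)·R2: [0, 0, 0]
2 nonzero rows, so rank(C) = 2.
C has 3 columns; by rank–nullity, nullity = 3 − 2 = 1.

1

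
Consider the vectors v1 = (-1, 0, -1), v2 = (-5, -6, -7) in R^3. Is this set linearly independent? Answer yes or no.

yes

Form the matrix with these vectors as rows and row reduce.
R2 ← R2 − (5)·R1: [0, -6, -2]
2 nonzero rows, so the 2 vectors span a space of dimension 2.
Since 2 = 2, the vectors are linearly independent.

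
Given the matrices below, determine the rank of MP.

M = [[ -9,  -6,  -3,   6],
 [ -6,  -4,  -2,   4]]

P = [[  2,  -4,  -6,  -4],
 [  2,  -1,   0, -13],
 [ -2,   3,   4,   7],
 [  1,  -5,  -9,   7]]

First compute MP:
[[-18,   3, -12, 135],
 [-12,   2,  -8,  90]]
Now row reduce the product.
R2 ← R2 − (2/3)·R1: [0, 0, 0, 0]
1 nonzero row, so rank(MP) = 1.

1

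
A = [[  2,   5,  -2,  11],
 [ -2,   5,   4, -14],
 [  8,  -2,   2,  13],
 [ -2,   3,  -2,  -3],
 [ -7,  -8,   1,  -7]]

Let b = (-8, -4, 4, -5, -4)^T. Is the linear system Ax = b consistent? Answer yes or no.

Row reduce the augmented matrix [A | b].
R2 ← R2 + R1: [0, 10, 2, -3, -12]
R3 ← R3 − (4)·R1: [0, -22, 10, -31, 36]
R4 ← R4 + R1: [0, 8, -4, 8, -13]
R5 ← R5 + (7/2)·R1: [0, 19/2, -6, 63/2, -32]
R3 ← R3 + (11/5)·R2: [0, 0, 72/5, -188/5, 48/5]
R4 ← R4 − (4/5)·R2: [0, 0, -28/5, 52/5, -17/5]
R5 ← R5 − (19/20)·R2: [0, 0, -79/10, 687/20, -103/5]
R4 ← R4 + (7/18)·R3: [0, 0, 0, -38/9, 1/3]
R5 ← R5 + (79/144)·R3: [0, 0, 0, 247/18, -46/3]
R5 ← R5 + (13/4)·R4: [0, 0, 0, 0, -57/4]
The echelon form has 5 nonzero rows; the last pivot sits in the augmented column, so rank(A) = 4 but rank([A|b]) = 5.
Since the ranks differ, the system is inconsistent.

no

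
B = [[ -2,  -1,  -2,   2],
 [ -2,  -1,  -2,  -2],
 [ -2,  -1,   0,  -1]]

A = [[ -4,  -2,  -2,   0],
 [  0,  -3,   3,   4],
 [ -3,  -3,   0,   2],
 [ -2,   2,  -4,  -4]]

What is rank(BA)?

First compute BA:
[[ 10,  17,  -7, -16],
 [ 18,   9,   9,   0],
 [ 10,   5,   5,   0]]
Now row reduce the product.
R2 ← R2 − (9/5)·R1: [0, -108/5, 108/5, 144/5]
R3 ← R3 − R1: [0, -12, 12, 16]
R3 ← R3 − (5/9)·R2: [0, 0, 0, 0]
2 nonzero rows, so rank(BA) = 2.

2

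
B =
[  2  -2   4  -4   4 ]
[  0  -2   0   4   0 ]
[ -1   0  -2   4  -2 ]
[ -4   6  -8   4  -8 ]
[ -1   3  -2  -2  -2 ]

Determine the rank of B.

2

Row reduce to echelon form.
R3 ← R3 + (1/2)·R1: [0, -1, 0, 2, 0]
R4 ← R4 + (2)·R1: [0, 2, 0, -4, 0]
R5 ← R5 + (1/2)·R1: [0, 2, 0, -4, 0]
R3 ← R3 − (1/2)·R2: [0, 0, 0, 0, 0]
R4 ← R4 + R2: [0, 0, 0, 0, 0]
R5 ← R5 + R2: [0, 0, 0, 0, 0]
Echelon form has 2 nonzero rows, so rank(B) = 2.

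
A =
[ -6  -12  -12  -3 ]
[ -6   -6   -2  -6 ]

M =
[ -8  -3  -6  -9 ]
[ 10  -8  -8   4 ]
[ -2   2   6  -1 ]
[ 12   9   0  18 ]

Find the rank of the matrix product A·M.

First compute AM:
[[-84,  63,  60, -36],
 [-80,   8,  72, -76]]
Now row reduce the product.
R2 ← R2 − (20/21)·R1: [0, -52, 104/7, -292/7]
2 nonzero rows, so rank(AM) = 2.

2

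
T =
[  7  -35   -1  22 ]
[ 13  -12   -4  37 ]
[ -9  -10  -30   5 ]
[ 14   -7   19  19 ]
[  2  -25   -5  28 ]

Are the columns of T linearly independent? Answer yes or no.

yes

Row reduce T to echelon form.
R2 ← R2 − (13/7)·R1: [0, 53, -15/7, -27/7]
R3 ← R3 + (9/7)·R1: [0, -55, -219/7, 233/7]
R4 ← R4 − (2)·R1: [0, 63, 21, -25]
R5 ← R5 − (2/7)·R1: [0, -15, -33/7, 152/7]
R3 ← R3 + (55/53)·R2: [0, 0, -1776/53, 1552/53]
R4 ← R4 − (63/53)·R2: [0, 0, 1248/53, -1082/53]
R5 ← R5 + (15/53)·R2: [0, 0, -282/53, 1093/53]
R4 ← R4 + (26/37)·R3: [0, 0, 0, 6/37]
R5 ← R5 − (47/296)·R3: [0, 0, 0, 591/37]
R5 ← R5 − (197/2)·R4: [0, 0, 0, 0]
4 pivots among 4 columns.
Every column is a pivot column, so the columns are linearly independent.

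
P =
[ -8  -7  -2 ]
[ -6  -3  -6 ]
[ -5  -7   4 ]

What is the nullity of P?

Row reduce to echelon form.
R2 ← R2 − (3/4)·R1: [0, 9/4, -9/2]
R3 ← R3 − (5/8)·R1: [0, -21/8, 21/4]
R3 ← R3 + (7/6)·R2: [0, 0, 0]
2 nonzero rows, so rank(P) = 2.
P has 3 columns; by rank–nullity, nullity = 3 − 2 = 1.

1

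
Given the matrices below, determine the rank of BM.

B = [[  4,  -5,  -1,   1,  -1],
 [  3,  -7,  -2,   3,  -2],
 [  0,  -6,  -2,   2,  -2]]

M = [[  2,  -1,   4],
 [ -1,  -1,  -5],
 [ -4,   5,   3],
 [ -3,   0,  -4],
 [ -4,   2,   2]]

3

First compute BM:
[[ 18,  -6,  32],
 [ 20, -10,  25],
 [ 16,  -8,  12]]
Now row reduce the product.
R2 ← R2 − (10/9)·R1: [0, -10/3, -95/9]
R3 ← R3 − (8/9)·R1: [0, -8/3, -148/9]
R3 ← R3 − (4/5)·R2: [0, 0, -8]
3 nonzero rows, so rank(BM) = 3.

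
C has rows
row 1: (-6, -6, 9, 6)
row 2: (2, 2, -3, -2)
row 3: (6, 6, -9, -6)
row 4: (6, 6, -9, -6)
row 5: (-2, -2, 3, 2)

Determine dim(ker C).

Row reduce to echelon form.
R2 ← R2 + (1/3)·R1: [0, 0, 0, 0]
R3 ← R3 + R1: [0, 0, 0, 0]
R4 ← R4 + R1: [0, 0, 0, 0]
R5 ← R5 − (1/3)·R1: [0, 0, 0, 0]
1 nonzero row, so rank(C) = 1.
C has 4 columns; by rank–nullity, nullity = 4 − 1 = 3.

3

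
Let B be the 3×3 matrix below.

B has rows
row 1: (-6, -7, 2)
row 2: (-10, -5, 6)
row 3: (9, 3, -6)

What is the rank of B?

2

Row reduce to echelon form.
R2 ← R2 − (5/3)·R1: [0, 20/3, 8/3]
R3 ← R3 + (3/2)·R1: [0, -15/2, -3]
R3 ← R3 + (9/8)·R2: [0, 0, 0]
Echelon form has 2 nonzero rows, so rank(B) = 2.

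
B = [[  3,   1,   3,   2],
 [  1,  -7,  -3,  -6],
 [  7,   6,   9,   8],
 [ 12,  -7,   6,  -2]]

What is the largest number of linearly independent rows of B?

2

Row reduce to echelon form.
R2 ← R2 − (1/3)·R1: [0, -22/3, -4, -20/3]
R3 ← R3 − (7/3)·R1: [0, 11/3, 2, 10/3]
R4 ← R4 − (4)·R1: [0, -11, -6, -10]
R3 ← R3 + (1/2)·R2: [0, 0, 0, 0]
R4 ← R4 − (3/2)·R2: [0, 0, 0, 0]
Echelon form has 2 nonzero rows, so rank(B) = 2.
The rank gives the maximum number of linearly independent rows: 2.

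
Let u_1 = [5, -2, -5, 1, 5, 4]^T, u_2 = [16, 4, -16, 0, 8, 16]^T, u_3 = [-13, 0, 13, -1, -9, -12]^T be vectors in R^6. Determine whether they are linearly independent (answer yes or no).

Form the matrix with these vectors as rows and row reduce.
R2 ← R2 − (16/5)·R1: [0, 52/5, 0, -16/5, -8, 16/5]
R3 ← R3 + (13/5)·R1: [0, -26/5, 0, 8/5, 4, -8/5]
R3 ← R3 + (1/2)·R2: [0, 0, 0, 0, 0, 0]
2 nonzero rows, so the 3 vectors span a space of dimension 2.
Since 2 < 3, the vectors are linearly dependent.

no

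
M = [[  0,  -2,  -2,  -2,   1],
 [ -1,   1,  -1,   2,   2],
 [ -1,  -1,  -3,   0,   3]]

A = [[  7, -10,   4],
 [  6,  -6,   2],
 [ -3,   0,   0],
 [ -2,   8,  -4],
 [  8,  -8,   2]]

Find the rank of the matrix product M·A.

First compute MA:
[[  6, -12,   6],
 [ 14,   4,  -6],
 [ 20,  -8,   0]]
Now row reduce the product.
R2 ← R2 − (7/3)·R1: [0, 32, -20]
R3 ← R3 − (10/3)·R1: [0, 32, -20]
R3 ← R3 − R2: [0, 0, 0]
2 nonzero rows, so rank(MA) = 2.

2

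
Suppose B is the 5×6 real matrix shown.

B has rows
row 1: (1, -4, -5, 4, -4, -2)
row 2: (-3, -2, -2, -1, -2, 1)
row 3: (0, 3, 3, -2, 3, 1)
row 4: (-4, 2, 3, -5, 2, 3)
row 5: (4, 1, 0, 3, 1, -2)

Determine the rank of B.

3

Row reduce to echelon form.
R2 ← R2 + (3)·R1: [0, -14, -17, 11, -14, -5]
R4 ← R4 + (4)·R1: [0, -14, -17, 11, -14, -5]
R5 ← R5 − (4)·R1: [0, 17, 20, -13, 17, 6]
R3 ← R3 + (3/14)·R2: [0, 0, -9/14, 5/14, 0, -1/14]
R4 ← R4 − R2: [0, 0, 0, 0, 0, 0]
R5 ← R5 + (17/14)·R2: [0, 0, -9/14, 5/14, 0, -1/14]
R5 ← R5 − R3: [0, 0, 0, 0, 0, 0]
Echelon form has 3 nonzero rows, so rank(B) = 3.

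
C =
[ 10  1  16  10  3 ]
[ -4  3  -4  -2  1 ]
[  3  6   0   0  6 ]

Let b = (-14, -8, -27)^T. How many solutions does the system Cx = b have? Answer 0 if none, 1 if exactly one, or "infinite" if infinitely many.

infinite

Row reduce the augmented matrix [C | b].
R2 ← R2 + (2/5)·R1: [0, 17/5, 12/5, 2, 11/5, -68/5]
R3 ← R3 − (3/10)·R1: [0, 57/10, -24/5, -3, 51/10, -114/5]
R3 ← R3 − (57/34)·R2: [0, 0, -150/17, -108/17, 24/17, 0]
The echelon form has 3 nonzero rows, and every pivot lies in the first 5 columns, so rank(C) = rank([C|b]) = 3.
The system is consistent.
rank = 3 < 5 unknowns, so there are infinitely many solutions.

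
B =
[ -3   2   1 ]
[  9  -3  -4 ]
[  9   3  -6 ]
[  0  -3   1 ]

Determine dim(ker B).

Row reduce to echelon form.
R2 ← R2 + (3)·R1: [0, 3, -1]
R3 ← R3 + (3)·R1: [0, 9, -3]
R3 ← R3 − (3)·R2: [0, 0, 0]
R4 ← R4 + R2: [0, 0, 0]
2 nonzero rows, so rank(B) = 2.
B has 3 columns; by rank–nullity, nullity = 3 − 2 = 1.

1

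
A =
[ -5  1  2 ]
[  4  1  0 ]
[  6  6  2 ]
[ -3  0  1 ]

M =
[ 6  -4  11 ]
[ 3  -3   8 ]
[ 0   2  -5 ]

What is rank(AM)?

2

First compute AM:
[[-27,  21, -57],
 [ 27, -19,  52],
 [ 54, -38, 104],
 [-18,  14, -38]]
Now row reduce the product.
R2 ← R2 + R1: [0, 2, -5]
R3 ← R3 + (2)·R1: [0, 4, -10]
R4 ← R4 − (2/3)·R1: [0, 0, 0]
R3 ← R3 − (2)·R2: [0, 0, 0]
2 nonzero rows, so rank(AM) = 2.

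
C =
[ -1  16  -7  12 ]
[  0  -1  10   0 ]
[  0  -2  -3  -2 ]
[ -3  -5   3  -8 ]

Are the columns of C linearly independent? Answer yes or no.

Row reduce C to echelon form.
R4 ← R4 − (3)·R1: [0, -53, 24, -44]
R3 ← R3 − (2)·R2: [0, 0, -23, -2]
R4 ← R4 − (53)·R2: [0, 0, -506, -44]
R4 ← R4 − (22)·R3: [0, 0, 0, 0]
3 pivots among 4 columns.
Only 3 < 4 pivot columns, so the columns are linearly dependent.

no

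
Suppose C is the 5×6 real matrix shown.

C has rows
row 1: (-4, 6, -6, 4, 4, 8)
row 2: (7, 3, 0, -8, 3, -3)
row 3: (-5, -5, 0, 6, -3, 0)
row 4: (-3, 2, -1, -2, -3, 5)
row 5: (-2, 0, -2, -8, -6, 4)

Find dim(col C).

4

Row reduce to echelon form.
R2 ← R2 + (7/4)·R1: [0, 27/2, -21/2, -1, 10, 11]
R3 ← R3 − (5/4)·R1: [0, -25/2, 15/2, 1, -8, -10]
R4 ← R4 − (3/4)·R1: [0, -5/2, 7/2, -5, -6, -1]
R5 ← R5 − (1/2)·R1: [0, -3, 1, -10, -8, 0]
R3 ← R3 + (25/27)·R2: [0, 0, -20/9, 2/27, 34/27, 5/27]
R4 ← R4 + (5/27)·R2: [0, 0, 14/9, -140/27, -112/27, 28/27]
R5 ← R5 + (2/9)·R2: [0, 0, -4/3, -92/9, -52/9, 22/9]
R4 ← R4 + (7/10)·R3: [0, 0, 0, -77/15, -49/15, 7/6]
R5 ← R5 − (3/5)·R3: [0, 0, 0, -154/15, -98/15, 7/3]
R5 ← R5 − (2)·R4: [0, 0, 0, 0, 0, 0]
Echelon form has 4 nonzero rows, so rank(C) = 4.
The column space has dimension equal to the rank: 4.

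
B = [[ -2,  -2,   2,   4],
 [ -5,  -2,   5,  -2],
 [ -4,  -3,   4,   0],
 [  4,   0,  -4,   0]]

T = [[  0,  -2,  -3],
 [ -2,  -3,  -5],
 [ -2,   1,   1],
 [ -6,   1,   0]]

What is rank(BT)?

2

First compute BT:
[[-24,  16,  18],
 [  6,  19,  30],
 [ -2,  21,  31],
 [  8, -12, -16]]
Now row reduce the product.
R2 ← R2 + (1/4)·R1: [0, 23, 69/2]
R3 ← R3 − (1/12)·R1: [0, 59/3, 59/2]
R4 ← R4 + (1/3)·R1: [0, -20/3, -10]
R3 ← R3 − (59/69)·R2: [0, 0, 0]
R4 ← R4 + (20/69)·R2: [0, 0, 0]
2 nonzero rows, so rank(BT) = 2.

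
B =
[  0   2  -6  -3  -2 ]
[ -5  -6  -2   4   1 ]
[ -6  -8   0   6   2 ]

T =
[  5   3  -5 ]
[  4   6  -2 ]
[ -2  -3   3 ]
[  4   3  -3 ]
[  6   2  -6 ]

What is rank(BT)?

First compute BT:
[[ -4,  17,  -1],
 [-23, -31,  13],
 [-26, -44,  16]]
Now row reduce the product.
R2 ← R2 − (23/4)·R1: [0, -515/4, 75/4]
R3 ← R3 − (13/2)·R1: [0, -309/2, 45/2]
R3 ← R3 − (6/5)·R2: [0, 0, 0]
2 nonzero rows, so rank(BT) = 2.

2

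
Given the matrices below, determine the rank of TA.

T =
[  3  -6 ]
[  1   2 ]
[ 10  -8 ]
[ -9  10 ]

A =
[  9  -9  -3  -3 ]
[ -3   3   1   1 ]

1

First compute TA:
[[ 45, -45, -15, -15],
 [  3,  -3,  -1,  -1],
 [114, -114, -38, -38],
 [-111, 111,  37,  37]]
Now row reduce the product.
R2 ← R2 − (1/15)·R1: [0, 0, 0, 0]
R3 ← R3 − (38/15)·R1: [0, 0, 0, 0]
R4 ← R4 + (37/15)·R1: [0, 0, 0, 0]
1 nonzero row, so rank(TA) = 1.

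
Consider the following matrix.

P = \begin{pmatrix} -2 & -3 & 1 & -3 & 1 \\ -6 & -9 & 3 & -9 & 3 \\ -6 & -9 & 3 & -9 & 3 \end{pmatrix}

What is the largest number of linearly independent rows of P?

1

Row reduce to echelon form.
R2 ← R2 − (3)·R1: [0, 0, 0, 0, 0]
R3 ← R3 − (3)·R1: [0, 0, 0, 0, 0]
Echelon form has 1 nonzero row, so rank(P) = 1.
The rank gives the maximum number of linearly independent rows: 1.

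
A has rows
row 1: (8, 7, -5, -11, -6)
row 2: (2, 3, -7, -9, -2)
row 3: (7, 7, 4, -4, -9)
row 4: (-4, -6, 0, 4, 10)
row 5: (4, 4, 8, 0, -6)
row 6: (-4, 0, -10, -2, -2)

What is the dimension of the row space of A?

Row reduce to echelon form.
R2 ← R2 − (1/4)·R1: [0, 5/4, -23/4, -25/4, -1/2]
R3 ← R3 − (7/8)·R1: [0, 7/8, 67/8, 45/8, -15/4]
R4 ← R4 + (1/2)·R1: [0, -5/2, -5/2, -3/2, 7]
R5 ← R5 − (1/2)·R1: [0, 1/2, 21/2, 11/2, -3]
R6 ← R6 + (1/2)·R1: [0, 7/2, -25/2, -15/2, -5]
R3 ← R3 − (7/10)·R2: [0, 0, 62/5, 10, -17/5]
R4 ← R4 + (2)·R2: [0, 0, -14, -14, 6]
R5 ← R5 − (2/5)·R2: [0, 0, 64/5, 8, -14/5]
R6 ← R6 − (14/5)·R2: [0, 0, 18/5, 10, -18/5]
R4 ← R4 + (35/31)·R3: [0, 0, 0, -84/31, 67/31]
R5 ← R5 − (32/31)·R3: [0, 0, 0, -72/31, 22/31]
R6 ← R6 − (9/31)·R3: [0, 0, 0, 220/31, -81/31]
R5 ← R5 − (6/7)·R4: [0, 0, 0, 0, -8/7]
R6 ← R6 + (55/21)·R4: [0, 0, 0, 0, 64/21]
R6 ← R6 + (8/3)·R5: [0, 0, 0, 0, 0]
Echelon form has 5 nonzero rows, so rank(A) = 5.
The row space has dimension equal to the rank: 5.

5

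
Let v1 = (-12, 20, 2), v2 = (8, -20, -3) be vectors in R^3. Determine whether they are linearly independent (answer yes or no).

Form the matrix with these vectors as rows and row reduce.
R2 ← R2 + (2/3)·R1: [0, -20/3, -5/3]
2 nonzero rows, so the 2 vectors span a space of dimension 2.
Since 2 = 2, the vectors are linearly independent.

yes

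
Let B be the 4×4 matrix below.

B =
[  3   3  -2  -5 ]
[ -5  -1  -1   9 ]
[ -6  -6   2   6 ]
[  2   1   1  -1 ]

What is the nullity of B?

Row reduce to echelon form.
R2 ← R2 + (5/3)·R1: [0, 4, -13/3, 2/3]
R3 ← R3 + (2)·R1: [0, 0, -2, -4]
R4 ← R4 − (2/3)·R1: [0, -1, 7/3, 7/3]
R4 ← R4 + (1/4)·R2: [0, 0, 5/4, 5/2]
R4 ← R4 + (5/8)·R3: [0, 0, 0, 0]
3 nonzero rows, so rank(B) = 3.
B has 4 columns; by rank–nullity, nullity = 4 − 3 = 1.

1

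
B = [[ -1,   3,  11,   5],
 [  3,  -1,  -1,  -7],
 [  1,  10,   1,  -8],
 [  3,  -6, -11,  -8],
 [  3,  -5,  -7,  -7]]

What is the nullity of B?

Row reduce to echelon form.
R2 ← R2 + (3)·R1: [0, 8, 32, 8]
R3 ← R3 + R1: [0, 13, 12, -3]
R4 ← R4 + (3)·R1: [0, 3, 22, 7]
R5 ← R5 + (3)·R1: [0, 4, 26, 8]
R3 ← R3 − (13/8)·R2: [0, 0, -40, -16]
R4 ← R4 − (3/8)·R2: [0, 0, 10, 4]
R5 ← R5 − (1/2)·R2: [0, 0, 10, 4]
R4 ← R4 + (1/4)·R3: [0, 0, 0, 0]
R5 ← R5 + (1/4)·R3: [0, 0, 0, 0]
3 nonzero rows, so rank(B) = 3.
B has 4 columns; by rank–nullity, nullity = 4 − 3 = 1.

1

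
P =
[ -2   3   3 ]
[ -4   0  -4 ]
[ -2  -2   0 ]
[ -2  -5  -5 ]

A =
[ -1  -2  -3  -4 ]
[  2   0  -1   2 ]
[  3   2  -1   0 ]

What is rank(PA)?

First compute PA:
[[ 17,  10,   0,  14],
 [ -8,   0,  16,  16],
 [ -2,   4,   8,   4],
 [-23,  -6,  16,  -2]]
Now row reduce the product.
R2 ← R2 + (8/17)·R1: [0, 80/17, 16, 384/17]
R3 ← R3 + (2/17)·R1: [0, 88/17, 8, 96/17]
R4 ← R4 + (23/17)·R1: [0, 128/17, 16, 288/17]
R3 ← R3 − (11/10)·R2: [0, 0, -48/5, -96/5]
R4 ← R4 − (8/5)·R2: [0, 0, -48/5, -96/5]
R4 ← R4 − R3: [0, 0, 0, 0]
3 nonzero rows, so rank(PA) = 3.

3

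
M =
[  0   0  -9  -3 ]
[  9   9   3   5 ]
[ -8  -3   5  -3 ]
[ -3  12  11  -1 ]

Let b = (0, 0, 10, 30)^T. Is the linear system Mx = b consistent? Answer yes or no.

yes

Row reduce the augmented matrix [M | b].
Swap R1 ↔ R2
R3 ← R3 + (8/9)·R1: [0, 5, 23/3, 13/9, 10]
R4 ← R4 + (1/3)·R1: [0, 15, 12, 2/3, 30]
Swap R2 ↔ R3
R4 ← R4 − (3)·R2: [0, 0, -11, -11/3, 0]
R4 ← R4 − (11/9)·R3: [0, 0, 0, 0, 0]
The echelon form has 3 nonzero rows, and every pivot lies in the first 4 columns, so rank(M) = rank([M|b]) = 3.
The system is consistent.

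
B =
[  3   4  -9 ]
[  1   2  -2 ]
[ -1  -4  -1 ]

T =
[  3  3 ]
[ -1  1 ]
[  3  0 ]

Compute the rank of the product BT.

First compute BT:
[[-22,  13],
 [ -5,   5],
 [ -2,  -7]]
Now row reduce the product.
R2 ← R2 − (5/22)·R1: [0, 45/22]
R3 ← R3 − (1/11)·R1: [0, -90/11]
R3 ← R3 + (4)·R2: [0, 0]
2 nonzero rows, so rank(BT) = 2.

2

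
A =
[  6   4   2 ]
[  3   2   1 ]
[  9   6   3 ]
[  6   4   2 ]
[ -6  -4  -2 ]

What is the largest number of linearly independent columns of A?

1

Row reduce to echelon form.
R2 ← R2 − (1/2)·R1: [0, 0, 0]
R3 ← R3 − (3/2)·R1: [0, 0, 0]
R4 ← R4 − R1: [0, 0, 0]
R5 ← R5 + R1: [0, 0, 0]
Echelon form has 1 nonzero row, so rank(A) = 1.
The rank gives the maximum number of linearly independent columns: 1.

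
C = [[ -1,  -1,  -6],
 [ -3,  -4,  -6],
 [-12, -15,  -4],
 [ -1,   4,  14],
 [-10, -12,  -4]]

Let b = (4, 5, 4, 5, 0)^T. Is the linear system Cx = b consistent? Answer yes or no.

Row reduce the augmented matrix [C | b].
R2 ← R2 − (3)·R1: [0, -1, 12, -7]
R3 ← R3 − (12)·R1: [0, -3, 68, -44]
R4 ← R4 − R1: [0, 5, 20, 1]
R5 ← R5 − (10)·R1: [0, -2, 56, -40]
R3 ← R3 − (3)·R2: [0, 0, 32, -23]
R4 ← R4 + (5)·R2: [0, 0, 80, -34]
R5 ← R5 − (2)·R2: [0, 0, 32, -26]
R4 ← R4 − (5/2)·R3: [0, 0, 0, 47/2]
R5 ← R5 − R3: [0, 0, 0, -3]
R5 ← R5 + (6/47)·R4: [0, 0, 0, 0]
The echelon form has 4 nonzero rows; the last pivot sits in the augmented column, so rank(C) = 3 but rank([C|b]) = 4.
Since the ranks differ, the system is inconsistent.

no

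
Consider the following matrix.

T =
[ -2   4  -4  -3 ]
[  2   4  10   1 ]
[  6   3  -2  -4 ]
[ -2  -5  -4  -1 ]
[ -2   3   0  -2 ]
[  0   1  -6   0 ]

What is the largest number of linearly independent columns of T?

4

Row reduce to echelon form.
R2 ← R2 + R1: [0, 8, 6, -2]
R3 ← R3 + (3)·R1: [0, 15, -14, -13]
R4 ← R4 − R1: [0, -9, 0, 2]
R5 ← R5 − R1: [0, -1, 4, 1]
R3 ← R3 − (15/8)·R2: [0, 0, -101/4, -37/4]
R4 ← R4 + (9/8)·R2: [0, 0, 27/4, -1/4]
R5 ← R5 + (1/8)·R2: [0, 0, 19/4, 3/4]
R6 ← R6 − (1/8)·R2: [0, 0, -27/4, 1/4]
R4 ← R4 + (27/101)·R3: [0, 0, 0, -275/101]
R5 ← R5 + (19/101)·R3: [0, 0, 0, -100/101]
R6 ← R6 − (27/101)·R3: [0, 0, 0, 275/101]
R5 ← R5 − (4/11)·R4: [0, 0, 0, 0]
R6 ← R6 + R4: [0, 0, 0, 0]
Echelon form has 4 nonzero rows, so rank(T) = 4.
The rank gives the maximum number of linearly independent columns: 4.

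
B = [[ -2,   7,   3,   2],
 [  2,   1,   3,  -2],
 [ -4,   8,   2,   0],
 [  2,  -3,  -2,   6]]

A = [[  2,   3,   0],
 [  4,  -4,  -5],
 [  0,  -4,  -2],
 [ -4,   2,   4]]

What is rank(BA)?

2

First compute BA:
[[ 16, -42, -33],
 [ 16, -14, -19],
 [ 24, -52, -44],
 [-32,  38,  43]]
Now row reduce the product.
R2 ← R2 − R1: [0, 28, 14]
R3 ← R3 − (3/2)·R1: [0, 11, 11/2]
R4 ← R4 + (2)·R1: [0, -46, -23]
R3 ← R3 − (11/28)·R2: [0, 0, 0]
R4 ← R4 + (23/14)·R2: [0, 0, 0]
2 nonzero rows, so rank(BA) = 2.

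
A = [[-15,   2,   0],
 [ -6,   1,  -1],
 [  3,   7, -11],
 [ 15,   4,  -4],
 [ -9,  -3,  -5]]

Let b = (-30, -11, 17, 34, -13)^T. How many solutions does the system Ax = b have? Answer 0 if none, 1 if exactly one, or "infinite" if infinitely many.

1

Row reduce the augmented matrix [A | b].
R2 ← R2 − (2/5)·R1: [0, 1/5, -1, 1]
R3 ← R3 + (1/5)·R1: [0, 37/5, -11, 11]
R4 ← R4 + R1: [0, 6, -4, 4]
R5 ← R5 − (3/5)·R1: [0, -21/5, -5, 5]
R3 ← R3 − (37)·R2: [0, 0, 26, -26]
R4 ← R4 − (30)·R2: [0, 0, 26, -26]
R5 ← R5 + (21)·R2: [0, 0, -26, 26]
R4 ← R4 − R3: [0, 0, 0, 0]
R5 ← R5 + R3: [0, 0, 0, 0]
The echelon form has 3 nonzero rows, and every pivot lies in the first 3 columns, so rank(A) = rank([A|b]) = 3.
The system is consistent.
rank = 3 = number of unknowns, so the solution is unique.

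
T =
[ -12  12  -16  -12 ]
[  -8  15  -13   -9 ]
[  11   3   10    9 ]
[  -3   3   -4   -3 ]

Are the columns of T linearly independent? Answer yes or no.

no

Row reduce T to echelon form.
R2 ← R2 − (2/3)·R1: [0, 7, -7/3, -1]
R3 ← R3 + (11/12)·R1: [0, 14, -14/3, -2]
R4 ← R4 − (1/4)·R1: [0, 0, 0, 0]
R3 ← R3 − (2)·R2: [0, 0, 0, 0]
2 pivots among 4 columns.
Only 2 < 4 pivot columns, so the columns are linearly dependent.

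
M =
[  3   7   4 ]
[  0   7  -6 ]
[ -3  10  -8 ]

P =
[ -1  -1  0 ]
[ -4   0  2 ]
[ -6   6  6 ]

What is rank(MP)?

First compute MP:
[[-55,  21,  38],
 [  8, -36, -22],
 [ 11, -45, -28]]
Now row reduce the product.
R2 ← R2 + (8/55)·R1: [0, -1812/55, -906/55]
R3 ← R3 + (1/5)·R1: [0, -204/5, -102/5]
R3 ← R3 − (187/151)·R2: [0, 0, 0]
2 nonzero rows, so rank(MP) = 2.

2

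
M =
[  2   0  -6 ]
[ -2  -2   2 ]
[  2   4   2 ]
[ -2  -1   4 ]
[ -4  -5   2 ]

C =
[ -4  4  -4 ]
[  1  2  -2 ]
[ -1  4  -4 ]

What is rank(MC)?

2

First compute MC:
[[ -2, -16,  16],
 [  4,  -4,   4],
 [ -6,  24, -24],
 [  3,   6,  -6],
 [  9, -18,  18]]
Now row reduce the product.
R2 ← R2 + (2)·R1: [0, -36, 36]
R3 ← R3 − (3)·R1: [0, 72, -72]
R4 ← R4 + (3/2)·R1: [0, -18, 18]
R5 ← R5 + (9/2)·R1: [0, -90, 90]
R3 ← R3 + (2)·R2: [0, 0, 0]
R4 ← R4 − (1/2)·R2: [0, 0, 0]
R5 ← R5 − (5/2)·R2: [0, 0, 0]
2 nonzero rows, so rank(MC) = 2.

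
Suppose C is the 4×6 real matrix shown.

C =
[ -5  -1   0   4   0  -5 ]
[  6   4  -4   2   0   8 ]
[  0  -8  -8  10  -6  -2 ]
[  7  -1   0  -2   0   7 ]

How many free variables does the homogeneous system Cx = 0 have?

Row reduce to echelon form.
R2 ← R2 + (6/5)·R1: [0, 14/5, -4, 34/5, 0, 2]
R4 ← R4 + (7/5)·R1: [0, -12/5, 0, 18/5, 0, 0]
R3 ← R3 + (20/7)·R2: [0, 0, -136/7, 206/7, -6, 26/7]
R4 ← R4 + (6/7)·R2: [0, 0, -24/7, 66/7, 0, 12/7]
R4 ← R4 − (3/17)·R3: [0, 0, 0, 72/17, 18/17, 18/17]
4 nonzero rows, so rank(C) = 4.
C has 6 columns; by rank–nullity, nullity = 6 − 4 = 2.

2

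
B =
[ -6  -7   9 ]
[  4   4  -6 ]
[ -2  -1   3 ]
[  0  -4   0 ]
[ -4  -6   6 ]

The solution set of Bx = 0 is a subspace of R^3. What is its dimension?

Row reduce to echelon form.
R2 ← R2 + (2/3)·R1: [0, -2/3, 0]
R3 ← R3 − (1/3)·R1: [0, 4/3, 0]
R5 ← R5 − (2/3)·R1: [0, -4/3, 0]
R3 ← R3 + (2)·R2: [0, 0, 0]
R4 ← R4 − (6)·R2: [0, 0, 0]
R5 ← R5 − (2)·R2: [0, 0, 0]
2 nonzero rows, so rank(B) = 2.
B has 3 columns; by rank–nullity, nullity = 3 − 2 = 1.

1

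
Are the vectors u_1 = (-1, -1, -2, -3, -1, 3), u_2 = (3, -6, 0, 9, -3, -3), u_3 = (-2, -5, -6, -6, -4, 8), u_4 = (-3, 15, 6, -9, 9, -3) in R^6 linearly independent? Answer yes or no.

Form the matrix with these vectors as rows and row reduce.
R2 ← R2 + (3)·R1: [0, -9, -6, 0, -6, 6]
R3 ← R3 − (2)·R1: [0, -3, -2, 0, -2, 2]
R4 ← R4 − (3)·R1: [0, 18, 12, 0, 12, -12]
R3 ← R3 − (1/3)·R2: [0, 0, 0, 0, 0, 0]
R4 ← R4 + (2)·R2: [0, 0, 0, 0, 0, 0]
2 nonzero rows, so the 4 vectors span a space of dimension 2.
Since 2 < 4, the vectors are linearly dependent.

no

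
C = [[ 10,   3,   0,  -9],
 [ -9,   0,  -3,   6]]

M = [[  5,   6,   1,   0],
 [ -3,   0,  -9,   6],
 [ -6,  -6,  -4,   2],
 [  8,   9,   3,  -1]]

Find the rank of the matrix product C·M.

2

First compute CM:
[[-31, -21, -44,  27],
 [ 21,  18,  21, -12]]
Now row reduce the product.
R2 ← R2 + (21/31)·R1: [0, 117/31, -273/31, 195/31]
2 nonzero rows, so rank(CM) = 2.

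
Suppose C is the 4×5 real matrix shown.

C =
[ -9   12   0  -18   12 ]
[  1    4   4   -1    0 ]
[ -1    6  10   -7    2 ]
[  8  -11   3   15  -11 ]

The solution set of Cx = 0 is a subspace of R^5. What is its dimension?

2

Row reduce to echelon form.
R2 ← R2 + (1/9)·R1: [0, 16/3, 4, -3, 4/3]
R3 ← R3 − (1/9)·R1: [0, 14/3, 10, -5, 2/3]
R4 ← R4 + (8/9)·R1: [0, -1/3, 3, -1, -1/3]
R3 ← R3 − (7/8)·R2: [0, 0, 13/2, -19/8, -1/2]
R4 ← R4 + (1/16)·R2: [0, 0, 13/4, -19/16, -1/4]
R4 ← R4 − (1/2)·R3: [0, 0, 0, 0, 0]
3 nonzero rows, so rank(C) = 3.
C has 5 columns; by rank–nullity, nullity = 5 − 3 = 2.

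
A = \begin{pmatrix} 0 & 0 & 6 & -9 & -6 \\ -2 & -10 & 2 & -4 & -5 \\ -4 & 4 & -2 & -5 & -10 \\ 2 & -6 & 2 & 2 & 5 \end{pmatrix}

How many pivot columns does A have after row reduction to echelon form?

3

Row reduce to echelon form.
Swap R1 ↔ R2
R3 ← R3 − (2)·R1: [0, 24, -6, 3, 0]
R4 ← R4 + R1: [0, -16, 4, -2, 0]
Swap R2 ↔ R3
R4 ← R4 + (2/3)·R2: [0, 0, 0, 0, 0]
Echelon form has 3 nonzero rows, so rank(A) = 3.
Each nonzero row contributes one pivot column: 3 pivot columns.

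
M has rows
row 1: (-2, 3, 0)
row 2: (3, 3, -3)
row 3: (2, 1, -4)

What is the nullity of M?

Row reduce to echelon form.
R2 ← R2 + (3/2)·R1: [0, 15/2, -3]
R3 ← R3 + R1: [0, 4, -4]
R3 ← R3 − (8/15)·R2: [0, 0, -12/5]
3 nonzero rows, so rank(M) = 3.
M has 3 columns; by rank–nullity, nullity = 3 − 3 = 0.

0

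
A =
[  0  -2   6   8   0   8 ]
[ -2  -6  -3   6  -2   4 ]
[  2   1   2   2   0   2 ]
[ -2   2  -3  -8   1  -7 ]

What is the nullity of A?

Row reduce to echelon form.
Swap R1 ↔ R2
R3 ← R3 + R1: [0, -5, -1, 8, -2, 6]
R4 ← R4 − R1: [0, 8, 0, -14, 3, -11]
R3 ← R3 − (5/2)·R2: [0, 0, -16, -12, -2, -14]
R4 ← R4 + (4)·R2: [0, 0, 24, 18, 3, 21]
R4 ← R4 + (3/2)·R3: [0, 0, 0, 0, 0, 0]
3 nonzero rows, so rank(A) = 3.
A has 6 columns; by rank–nullity, nullity = 6 − 3 = 3.

3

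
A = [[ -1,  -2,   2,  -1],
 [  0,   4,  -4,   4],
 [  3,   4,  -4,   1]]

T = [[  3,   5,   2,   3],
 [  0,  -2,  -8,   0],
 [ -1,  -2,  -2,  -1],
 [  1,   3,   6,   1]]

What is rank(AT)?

2

First compute AT:
[[ -6,  -8,   4,  -6],
 [  8,  12,   0,   8],
 [ 14,  18, -12,  14]]
Now row reduce the product.
R2 ← R2 + (4/3)·R1: [0, 4/3, 16/3, 0]
R3 ← R3 + (7/3)·R1: [0, -2/3, -8/3, 0]
R3 ← R3 + (1/2)·R2: [0, 0, 0, 0]
2 nonzero rows, so rank(AT) = 2.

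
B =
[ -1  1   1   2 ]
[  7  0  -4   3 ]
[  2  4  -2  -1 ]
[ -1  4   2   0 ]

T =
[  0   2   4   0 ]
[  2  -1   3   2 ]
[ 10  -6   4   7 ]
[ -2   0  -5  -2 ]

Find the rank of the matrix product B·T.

3

First compute BT:
[[  8,  -9,  -7,   5],
 [-46,  38,  -3, -34],
 [-10,  12,  17,  -4],
 [ 28, -18,  16,  22]]
Now row reduce the product.
R2 ← R2 + (23/4)·R1: [0, -55/4, -173/4, -21/4]
R3 ← R3 + (5/4)·R1: [0, 3/4, 33/4, 9/4]
R4 ← R4 − (7/2)·R1: [0, 27/2, 81/2, 9/2]
R3 ← R3 + (3/55)·R2: [0, 0, 324/55, 108/55]
R4 ← R4 + (54/55)·R2: [0, 0, -108/55, -36/55]
R4 ← R4 + (1/3)·R3: [0, 0, 0, 0]
3 nonzero rows, so rank(BT) = 3.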